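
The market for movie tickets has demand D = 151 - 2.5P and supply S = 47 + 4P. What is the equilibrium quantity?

Q* = 111

Set D = S: 151 - 2.5P = 47 + 4P.
104 = 6.5P, so P* = 16.
Q* = 151 − 2.5(16) = 111.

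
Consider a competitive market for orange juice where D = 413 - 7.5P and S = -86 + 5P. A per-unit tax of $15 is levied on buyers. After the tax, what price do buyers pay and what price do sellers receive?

Buyers pay $45.92, sellers receive $30.92

Pre-tax equilibrium: P* = 39.92, Q* = 113.6.
Tax on buyers shifts demand to D = 413 − 7.5(P + 15) = 300.5 - 7.5P.
300.5 - 7.5P = -86 + 5P gives seller price Ps = 30.92; buyers pay Pb = 30.92 + 15 = 45.92.
New quantity: Q = 413 − 7.5(45.92) = 68.6.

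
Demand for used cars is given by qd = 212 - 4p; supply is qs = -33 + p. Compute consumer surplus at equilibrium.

Consumer surplus = 32

Equilibrium: 212 - 4p = -33 + p gives p* = 49, q* = 16.
Demand choke price (qd = 0): p = 53.
CS = ½(53 − 49)(16) = 32.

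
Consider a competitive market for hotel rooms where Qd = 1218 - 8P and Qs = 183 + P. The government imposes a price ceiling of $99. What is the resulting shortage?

Equilibrium price would be P* = 115, so the ceiling at 99 binds.
At P = 99: Qd = 1218 − 8(99) = 426, Qs = 183 + 1(99) = 282.
Shortage = 426 − 282 = 144.

Shortage = 144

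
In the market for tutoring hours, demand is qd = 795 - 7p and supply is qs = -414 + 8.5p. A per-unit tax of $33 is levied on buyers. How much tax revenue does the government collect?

Tax revenue = 125136/31

Pre-tax equilibrium: p* = 78, q* = 249.
Tax on buyers shifts demand to qd = 795 − 7(p + 33) = 564 - 7p.
564 - 7p = -414 + 8.5p gives seller price ps = 1956/31; buyers pay pb = 1956/31 + 33 = 2979/31.
New quantity: q = 795 − 7(2979/31) = 3792/31.
Revenue = 33 × 3792/31 = 125136/31.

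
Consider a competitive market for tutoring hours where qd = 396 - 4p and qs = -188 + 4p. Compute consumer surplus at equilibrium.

Consumer surplus = 1352

Equilibrium: 396 - 4p = -188 + 4p gives p* = 73, q* = 104.
Demand choke price (qd = 0): p = 99.
CS = ½(99 − 73)(104) = 1352.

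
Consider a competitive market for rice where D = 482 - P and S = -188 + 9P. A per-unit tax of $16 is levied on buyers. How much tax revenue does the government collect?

Tax revenue = 6409.6

Pre-tax equilibrium: P* = 67, Q* = 415.
Tax on buyers shifts demand to D = 482 − 1(P + 16) = 466 - P.
466 - P = -188 + 9P gives seller price Ps = 65.4; buyers pay Pb = 65.4 + 16 = 81.4.
New quantity: Q = 482 − 1(81.4) = 400.6.
Revenue = 16 × 400.6 = 6409.6.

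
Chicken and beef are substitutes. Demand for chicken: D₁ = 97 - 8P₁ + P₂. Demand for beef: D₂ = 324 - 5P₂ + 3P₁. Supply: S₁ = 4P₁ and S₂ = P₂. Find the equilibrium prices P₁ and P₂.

P₁ = 302/23, P₂ = 1393/23

Market 1: 97 - 8P₁ + P₂ = 4P₁ → 12P₁ - P₂ = 97.
Market 2: 6P₂ - 3P₁ = 324.
Eliminating P₂: 6×(1) + 1×(2) gives 69P₁ = 906, so P₁ = 302/23.
Back-substitute into (2): P₂ = (324 + 3×302/23) / 6 = 1393/23.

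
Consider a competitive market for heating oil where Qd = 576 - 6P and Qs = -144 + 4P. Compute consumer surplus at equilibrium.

Consumer surplus = 1728

Equilibrium: 576 - 6P = -144 + 4P gives P* = 72, Q* = 144.
Demand choke price (Qd = 0): P = 96.
CS = ½(96 − 72)(144) = 1728.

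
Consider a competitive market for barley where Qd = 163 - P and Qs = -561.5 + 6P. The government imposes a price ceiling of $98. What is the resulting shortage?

Equilibrium price would be P* = 103.5, so the ceiling at 98 binds.
At P = 98: Qd = 163 − 1(98) = 65, Qs = -561.5 + 6(98) = 26.5.
Shortage = 65 − 26.5 = 38.5.

Shortage = 38.5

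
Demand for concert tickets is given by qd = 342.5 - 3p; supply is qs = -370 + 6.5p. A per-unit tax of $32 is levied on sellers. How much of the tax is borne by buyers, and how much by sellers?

Buyers bear 416/19, sellers bear 192/19

Pre-tax equilibrium: p* = 75, q* = 117.5.
Tax on sellers shifts supply to qs = -370 + 6.5(p − 32) = -578 + 6.5p.
342.5 - 3p = -578 + 6.5p gives buyer price pb = 1841/19; sellers receive ps = 1841/19 − 32 = 1233/19.
New quantity: q = 342.5 − 3(1841/19) = 1969/38.
Buyer burden = 1841/19 − 75 = 416/19; seller burden = 75 − 1233/19 = 192/19.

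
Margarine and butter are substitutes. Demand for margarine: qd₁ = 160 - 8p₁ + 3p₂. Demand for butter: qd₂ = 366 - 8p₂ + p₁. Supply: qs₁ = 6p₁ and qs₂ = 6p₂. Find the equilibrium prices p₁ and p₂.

Market 1: 160 - 8p₁ + 3p₂ = 6p₁ → 14p₁ - 3p₂ = 160.
Market 2: 14p₂ - p₁ = 366.
Eliminating p₂: 14×(1) + 3×(2) gives 193p₁ = 3338, so p₁ = 3338/193.
Back-substitute into (2): p₂ = (366 + 1×3338/193) / 14 = 5284/193.

p₁ = 3338/193, p₂ = 5284/193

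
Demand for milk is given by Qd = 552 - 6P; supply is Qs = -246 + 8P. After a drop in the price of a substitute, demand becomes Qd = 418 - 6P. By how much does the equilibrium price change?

Original equilibrium: P* = 57, Q* = 210.
New equilibrium: 418 - 6P = -246 + 8P, so 664 = 14P and P' = 332/7; Q' = 418 − 6(332/7) = 934/7.
Change in price: 332/7 − 57 = -67/7.

ΔP = -67/7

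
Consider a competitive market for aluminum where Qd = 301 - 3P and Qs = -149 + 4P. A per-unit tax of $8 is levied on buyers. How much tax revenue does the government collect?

Tax revenue = 5288/7

Pre-tax equilibrium: P* = 450/7, Q* = 757/7.
Tax on buyers shifts demand to Qd = 301 − 3(P + 8) = 277 - 3P.
277 - 3P = -149 + 4P gives seller price Ps = 426/7; buyers pay Pb = 426/7 + 8 = 482/7.
New quantity: Q = 301 − 3(482/7) = 661/7.
Revenue = 8 × 661/7 = 5288/7.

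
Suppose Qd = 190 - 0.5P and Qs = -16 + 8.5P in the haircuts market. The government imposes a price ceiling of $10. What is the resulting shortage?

Equilibrium price would be P* = 206/9, so the ceiling at 10 binds.
At P = 10: Qd = 190 − 0.5(10) = 185, Qs = -16 + 8.5(10) = 69.
Shortage = 185 − 69 = 116.

Shortage = 116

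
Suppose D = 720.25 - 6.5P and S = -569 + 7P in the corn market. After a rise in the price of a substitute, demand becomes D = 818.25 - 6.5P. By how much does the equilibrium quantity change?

Original equilibrium: P* = 95.5, Q* = 99.5.
New equilibrium: 818.25 - 6.5P = -569 + 7P, so 1387.25 = 13.5P and P' = 5549/54; Q' = 818.25 − 6.5(5549/54) = 8117/54.
Change in quantity: 8117/54 − 99.5 = 1372/27.

ΔQ = 1372/27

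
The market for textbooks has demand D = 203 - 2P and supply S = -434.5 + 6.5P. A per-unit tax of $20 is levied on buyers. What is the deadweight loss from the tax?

Deadweight loss = 5200/17

Pre-tax equilibrium: P* = 75, Q* = 53.
Tax on buyers shifts demand to D = 203 − 2(P + 20) = 163 - 2P.
163 - 2P = -434.5 + 6.5P gives seller price Ps = 1195/17; buyers pay Pb = 1195/17 + 20 = 1535/17.
New quantity: Q = 203 − 2(1535/17) = 381/17.
DWL = ½ × 20 × (53 − 381/17) = 5200/17.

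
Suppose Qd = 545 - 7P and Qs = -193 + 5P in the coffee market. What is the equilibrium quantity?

Set Qd = Qs: 545 - 7P = -193 + 5P.
738 = 12P, so P* = 61.5.
Q* = 545 − 7(61.5) = 114.5.

Q* = 114.5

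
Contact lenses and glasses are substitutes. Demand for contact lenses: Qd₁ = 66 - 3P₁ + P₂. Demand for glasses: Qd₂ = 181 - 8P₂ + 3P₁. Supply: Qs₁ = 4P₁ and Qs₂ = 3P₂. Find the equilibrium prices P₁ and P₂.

Market 1: 66 - 3P₁ + P₂ = 4P₁ → 7P₁ - P₂ = 66.
Market 2: 11P₂ - 3P₁ = 181.
Eliminating P₂: 11×(1) + 1×(2) gives 74P₁ = 907, so P₁ = 907/74.
Back-substitute into (2): P₂ = (181 + 3×907/74) / 11 = 1465/74.

P₁ = 907/74, P₂ = 1465/74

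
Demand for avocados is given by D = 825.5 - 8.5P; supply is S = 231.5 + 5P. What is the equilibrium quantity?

Set D = S: 825.5 - 8.5P = 231.5 + 5P.
594 = 13.5P, so P* = 44.
Q* = 825.5 − 8.5(44) = 451.5.

Q* = 451.5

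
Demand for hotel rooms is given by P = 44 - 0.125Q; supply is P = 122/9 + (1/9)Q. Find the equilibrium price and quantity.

Set the two price expressions equal: 44 - 0.125Q = 122/9 + (1/9)Q.
274/9 = (17/72)Q, so Q* = 2192/17.
P* = 44 − (0.125)(2192/17) = 474/17.

P* = 474/17, Q* = 2192/17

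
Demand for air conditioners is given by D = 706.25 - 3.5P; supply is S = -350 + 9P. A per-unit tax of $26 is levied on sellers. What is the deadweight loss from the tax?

Pre-tax equilibrium: P* = 84.5, Q* = 410.5.
Tax on sellers shifts supply to S = -350 + 9(P − 26) = -584 + 9P.
706.25 - 3.5P = -584 + 9P gives buyer price Pb = 103.22; sellers receive Ps = 103.22 − 26 = 77.22.
New quantity: Q = 706.25 − 3.5(103.22) = 344.98.
DWL = ½ × 26 × (410.5 − 344.98) = 851.76.

Deadweight loss = 851.76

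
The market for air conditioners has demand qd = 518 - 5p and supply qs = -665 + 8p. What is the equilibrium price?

p* = 91

Set qd = qs: 518 - 5p = -665 + 8p.
1183 = 13p, so p* = 91.
q* = 518 − 5(91) = 63.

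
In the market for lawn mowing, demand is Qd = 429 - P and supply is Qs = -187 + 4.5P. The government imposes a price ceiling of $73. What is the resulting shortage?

Equilibrium price would be P* = 112, so the ceiling at 73 binds.
At P = 73: Qd = 429 − 1(73) = 356, Qs = -187 + 4.5(73) = 141.5.
Shortage = 356 − 141.5 = 214.5.

Shortage = 214.5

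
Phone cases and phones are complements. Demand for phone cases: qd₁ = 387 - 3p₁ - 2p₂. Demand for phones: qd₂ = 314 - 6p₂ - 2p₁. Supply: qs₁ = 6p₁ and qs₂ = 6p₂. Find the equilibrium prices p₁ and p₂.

p₁ = 502/13, p₂ = 513/26

Market 1: 387 - 3p₁ - 2p₂ = 6p₁ → 9p₁ + 2p₂ = 387.
Market 2: 12p₂ + 2p₁ = 314.
Eliminating p₂: 12×(1) − 2×(2) gives 104p₁ = 4016, so p₁ = 502/13.
Back-substitute into (2): p₂ = (314 − 2×502/13) / 12 = 513/26.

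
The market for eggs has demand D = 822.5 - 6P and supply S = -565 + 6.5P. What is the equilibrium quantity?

Set D = S: 822.5 - 6P = -565 + 6.5P.
1387.5 = 12.5P, so P* = 111.
Q* = 822.5 − 6(111) = 156.5.

Q* = 156.5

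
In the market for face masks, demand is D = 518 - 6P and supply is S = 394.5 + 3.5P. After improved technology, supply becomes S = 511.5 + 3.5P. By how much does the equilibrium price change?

Original equilibrium: P* = 13, Q* = 440.
New equilibrium: 518 - 6P = 511.5 + 3.5P, so 6.5 = 9.5P and P' = 13/19; Q' = 518 − 6(13/19) = 9764/19.
Change in price: 13/19 − 13 = -234/19.

ΔP = -234/19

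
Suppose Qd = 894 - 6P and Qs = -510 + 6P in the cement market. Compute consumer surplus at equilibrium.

Equilibrium: 894 - 6P = -510 + 6P gives P* = 117, Q* = 192.
Demand choke price (Qd = 0): P = 149.
CS = ½(149 − 117)(192) = 3072.

Consumer surplus = 3072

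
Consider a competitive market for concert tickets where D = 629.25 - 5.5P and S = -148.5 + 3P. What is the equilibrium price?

P* = 91.5

Set D = S: 629.25 - 5.5P = -148.5 + 3P.
777.75 = 8.5P, so P* = 91.5.
Q* = 629.25 − 5.5(91.5) = 126.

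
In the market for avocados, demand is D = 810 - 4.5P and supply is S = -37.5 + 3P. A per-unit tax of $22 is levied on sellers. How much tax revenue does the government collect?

Pre-tax equilibrium: P* = 113, Q* = 301.5.
Tax on sellers shifts supply to S = -37.5 + 3(P − 22) = -103.5 + 3P.
810 - 4.5P = -103.5 + 3P gives buyer price Pb = 121.8; sellers receive Ps = 121.8 − 22 = 99.8.
New quantity: Q = 810 − 4.5(121.8) = 261.9.
Revenue = 22 × 261.9 = 5761.8.

Tax revenue = 5761.8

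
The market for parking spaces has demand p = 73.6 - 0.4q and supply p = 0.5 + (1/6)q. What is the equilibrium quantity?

Set the two price expressions equal: 73.6 - 0.4q = 0.5 + (1/6)q.
73.1 = (17/30)q, so q* = 129.
p* = 73.6 − (0.4)(129) = 22.

q* = 129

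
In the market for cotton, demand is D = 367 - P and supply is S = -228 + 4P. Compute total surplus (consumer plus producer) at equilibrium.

Equilibrium: 367 - P = -228 + 4P gives P* = 119, Q* = 248.
Demand choke price: P = 367; supply starts at P = 57.
CS = ½(367 − 119)(248) = 30752; PS = ½(119 − 57)(248) = 7688.

Total surplus = 38440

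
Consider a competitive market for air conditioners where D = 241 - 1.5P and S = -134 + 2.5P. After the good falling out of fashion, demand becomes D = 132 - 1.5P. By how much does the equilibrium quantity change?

ΔQ = -68.125

Original equilibrium: P* = 93.75, Q* = 100.375.
New equilibrium: 132 - 1.5P = -134 + 2.5P, so 266 = 4P and P' = 66.5; Q' = 132 − 1.5(66.5) = 32.25.
Change in quantity: 32.25 − 100.375 = -68.125.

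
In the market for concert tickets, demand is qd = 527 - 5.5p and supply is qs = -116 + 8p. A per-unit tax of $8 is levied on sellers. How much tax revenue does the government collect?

Tax revenue = 51616/27

Pre-tax equilibrium: p* = 1286/27, q* = 7156/27.
Tax on sellers shifts supply to qs = -116 + 8(p − 8) = -180 + 8p.
527 - 5.5p = -180 + 8p gives buyer price pb = 1414/27; sellers receive ps = 1414/27 − 8 = 1198/27.
New quantity: q = 527 − 5.5(1414/27) = 6452/27.
Revenue = 8 × 6452/27 = 51616/27.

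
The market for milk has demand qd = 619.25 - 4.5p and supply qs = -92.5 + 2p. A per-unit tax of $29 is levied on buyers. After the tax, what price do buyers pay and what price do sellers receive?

Pre-tax equilibrium: p* = 109.5, q* = 126.5.
Tax on buyers shifts demand to qd = 619.25 − 4.5(p + 29) = 488.75 - 4.5p.
488.75 - 4.5p = -92.5 + 2p gives seller price ps = 2325/26; buyers pay pb = 2325/26 + 29 = 3079/26.
New quantity: q = 619.25 − 4.5(3079/26) = 2245/26.

Buyers pay 3079/26, sellers receive 2325/26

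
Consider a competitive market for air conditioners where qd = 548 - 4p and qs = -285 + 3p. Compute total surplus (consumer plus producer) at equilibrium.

Equilibrium: 548 - 4p = -285 + 3p gives p* = 119, q* = 72.
Demand choke price: p = 137; supply starts at p = 95.
CS = ½(137 − 119)(72) = 648; PS = ½(119 − 95)(72) = 864.

Total surplus = 1512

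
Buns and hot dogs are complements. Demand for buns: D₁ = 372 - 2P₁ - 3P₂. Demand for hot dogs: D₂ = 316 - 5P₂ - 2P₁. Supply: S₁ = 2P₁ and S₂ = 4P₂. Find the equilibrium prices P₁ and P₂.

Market 1: 372 - 2P₁ - 3P₂ = 2P₁ → 4P₁ + 3P₂ = 372.
Market 2: 9P₂ + 2P₁ = 316.
Eliminating P₂: 9×(1) − 3×(2) gives 30P₁ = 2400, so P₁ = 80.
Back-substitute into (2): P₂ = (316 − 2×80) / 9 = 52/3.

P₁ = 80, P₂ = 52/3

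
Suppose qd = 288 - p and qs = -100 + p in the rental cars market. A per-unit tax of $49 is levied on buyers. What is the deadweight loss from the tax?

Pre-tax equilibrium: p* = 194, q* = 94.
Tax on buyers shifts demand to qd = 288 − 1(p + 49) = 239 - p.
239 - p = -100 + p gives seller price ps = 169.5; buyers pay pb = 169.5 + 49 = 218.5.
New quantity: q = 288 − 1(218.5) = 69.5.
DWL = ½ × 49 × (94 − 69.5) = 600.25.

Deadweight loss = 600.25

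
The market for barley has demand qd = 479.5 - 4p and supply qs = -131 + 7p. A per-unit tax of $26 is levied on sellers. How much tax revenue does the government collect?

Tax revenue = 54717/11

Pre-tax equilibrium: p* = 55.5, q* = 257.5.
Tax on sellers shifts supply to qs = -131 + 7(p − 26) = -313 + 7p.
479.5 - 4p = -313 + 7p gives buyer price pb = 1585/22; sellers receive ps = 1585/22 − 26 = 1013/22.
New quantity: q = 479.5 − 4(1585/22) = 4209/22.
Revenue = 26 × 4209/22 = 54717/11.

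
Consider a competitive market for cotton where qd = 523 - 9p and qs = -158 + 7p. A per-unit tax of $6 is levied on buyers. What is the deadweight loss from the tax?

Deadweight loss = 70.875

Pre-tax equilibrium: p* = 42.5625, q* = 139.9375.
Tax on buyers shifts demand to qd = 523 − 9(p + 6) = 469 - 9p.
469 - 9p = -158 + 7p gives seller price ps = 39.1875; buyers pay pb = 39.1875 + 6 = 45.1875.
New quantity: q = 523 − 9(45.1875) = 116.3125.
DWL = ½ × 6 × (139.9375 − 116.3125) = 70.875.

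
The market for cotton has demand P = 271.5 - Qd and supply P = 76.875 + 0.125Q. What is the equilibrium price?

P* = 98.5

Set the two price expressions equal: 271.5 - Q = 76.875 + 0.125Q.
194.625 = 1.125Q, so Q* = 173.
P* = 271.5 − (1)(173) = 98.5.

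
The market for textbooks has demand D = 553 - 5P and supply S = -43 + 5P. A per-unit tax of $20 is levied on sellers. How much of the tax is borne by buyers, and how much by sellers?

Buyers bear $10, sellers bear $10

Pre-tax equilibrium: P* = 59.6, Q* = 255.
Tax on sellers shifts supply to S = -43 + 5(P − 20) = -143 + 5P.
553 - 5P = -143 + 5P gives buyer price Pb = 69.6; sellers receive Ps = 69.6 − 20 = 49.6.
New quantity: Q = 553 − 5(69.6) = 205.
Buyer burden = 69.6 − 59.6 = 10; seller burden = 59.6 − 49.6 = 10.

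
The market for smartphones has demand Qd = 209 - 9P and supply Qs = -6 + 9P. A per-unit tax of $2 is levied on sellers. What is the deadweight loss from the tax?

Deadweight loss = 9

Pre-tax equilibrium: P* = 215/18, Q* = 101.5.
Tax on sellers shifts supply to Qs = -6 + 9(P − 2) = -24 + 9P.
209 - 9P = -24 + 9P gives buyer price Pb = 233/18; sellers receive Ps = 233/18 − 2 = 197/18.
New quantity: Q = 209 − 9(233/18) = 92.5.
DWL = ½ × 2 × (101.5 − 92.5) = 9.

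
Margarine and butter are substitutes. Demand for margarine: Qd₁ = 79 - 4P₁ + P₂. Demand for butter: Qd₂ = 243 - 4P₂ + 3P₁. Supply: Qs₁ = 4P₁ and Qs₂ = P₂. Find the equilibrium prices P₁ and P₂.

P₁ = 638/37, P₂ = 2181/37

Market 1: 79 - 4P₁ + P₂ = 4P₁ → 8P₁ - P₂ = 79.
Market 2: 5P₂ - 3P₁ = 243.
Eliminating P₂: 5×(1) + 1×(2) gives 37P₁ = 638, so P₁ = 638/37.
Back-substitute into (2): P₂ = (243 + 3×638/37) / 5 = 2181/37.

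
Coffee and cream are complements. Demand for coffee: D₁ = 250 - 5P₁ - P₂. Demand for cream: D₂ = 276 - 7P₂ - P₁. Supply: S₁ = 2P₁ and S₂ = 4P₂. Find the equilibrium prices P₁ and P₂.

P₁ = 1237/38, P₂ = 841/38

Market 1: 250 - 5P₁ - P₂ = 2P₁ → 7P₁ + P₂ = 250.
Market 2: 11P₂ + P₁ = 276.
Eliminating P₂: 11×(1) − 1×(2) gives 76P₁ = 2474, so P₁ = 1237/38.
Back-substitute into (2): P₂ = (276 − 1×1237/38) / 11 = 841/38.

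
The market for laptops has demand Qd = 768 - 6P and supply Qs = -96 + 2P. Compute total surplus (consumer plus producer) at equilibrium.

Equilibrium: 768 - 6P = -96 + 2P gives P* = 108, Q* = 120.
Demand choke price: P = 128; supply starts at P = 48.
CS = ½(128 − 108)(120) = 1200; PS = ½(108 − 48)(120) = 3600.

Total surplus = 4800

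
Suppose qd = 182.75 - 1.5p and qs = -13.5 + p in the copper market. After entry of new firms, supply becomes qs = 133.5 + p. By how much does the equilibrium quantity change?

Original equilibrium: p* = 78.5, q* = 65.
New equilibrium: 182.75 - 1.5p = 133.5 + p, so 49.25 = 2.5p and p' = 19.7; q' = 182.75 − 1.5(19.7) = 153.2.
Change in quantity: 153.2 − 65 = 88.2.

Δq = 88.2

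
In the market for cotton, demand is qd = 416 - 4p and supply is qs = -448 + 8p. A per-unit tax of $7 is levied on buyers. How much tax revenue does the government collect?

Tax revenue = 2296/3

Pre-tax equilibrium: p* = 72, q* = 128.
Tax on buyers shifts demand to qd = 416 − 4(p + 7) = 388 - 4p.
388 - 4p = -448 + 8p gives seller price ps = 209/3; buyers pay pb = 209/3 + 7 = 230/3.
New quantity: q = 416 − 4(230/3) = 328/3.
Revenue = 7 × 328/3 = 2296/3.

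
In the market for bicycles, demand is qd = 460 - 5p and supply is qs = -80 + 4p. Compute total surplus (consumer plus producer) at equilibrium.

Total surplus = 5760

Equilibrium: 460 - 5p = -80 + 4p gives p* = 60, q* = 160.
Demand choke price: p = 92; supply starts at p = 20.
CS = ½(92 − 60)(160) = 2560; PS = ½(60 − 20)(160) = 3200.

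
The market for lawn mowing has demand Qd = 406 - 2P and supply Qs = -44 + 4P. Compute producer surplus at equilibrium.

Producer surplus = 8192

Equilibrium: 406 - 2P = -44 + 4P gives P* = 75, Q* = 256.
Supply starts at P = 11 (where Qs = 0).
PS = ½(75 − 11)(256) = 8192.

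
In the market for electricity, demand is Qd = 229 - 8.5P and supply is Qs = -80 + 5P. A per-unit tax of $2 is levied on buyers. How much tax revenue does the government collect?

Tax revenue = 1520/27

Pre-tax equilibrium: P* = 206/9, Q* = 310/9.
Tax on buyers shifts demand to Qd = 229 − 8.5(P + 2) = 212 - 8.5P.
212 - 8.5P = -80 + 5P gives seller price Ps = 584/27; buyers pay Pb = 584/27 + 2 = 638/27.
New quantity: Q = 229 − 8.5(638/27) = 760/27.
Revenue = 2 × 760/27 = 1520/27.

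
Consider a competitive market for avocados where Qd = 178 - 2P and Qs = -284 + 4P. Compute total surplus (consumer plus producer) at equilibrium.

Total surplus = 216

Equilibrium: 178 - 2P = -284 + 4P gives P* = 77, Q* = 24.
Demand choke price: P = 89; supply starts at P = 71.
CS = ½(89 − 77)(24) = 144; PS = ½(77 − 71)(24) = 72.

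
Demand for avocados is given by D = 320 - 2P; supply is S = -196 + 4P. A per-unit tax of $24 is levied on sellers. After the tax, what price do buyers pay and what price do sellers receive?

Buyers pay $102, sellers receive $78

Pre-tax equilibrium: P* = 86, Q* = 148.
Tax on sellers shifts supply to S = -196 + 4(P − 24) = -292 + 4P.
320 - 2P = -292 + 4P gives buyer price Pb = 102; sellers receive Ps = 102 − 24 = 78.
New quantity: Q = 320 − 2(102) = 116.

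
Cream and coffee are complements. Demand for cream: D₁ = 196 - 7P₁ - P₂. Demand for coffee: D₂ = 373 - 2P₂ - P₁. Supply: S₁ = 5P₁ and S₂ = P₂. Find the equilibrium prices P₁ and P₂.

P₁ = 43/7, P₂ = 856/7

Market 1: 196 - 7P₁ - P₂ = 5P₁ → 12P₁ + P₂ = 196.
Market 2: 3P₂ + P₁ = 373.
Eliminating P₂: 3×(1) − 1×(2) gives 35P₁ = 215, so P₁ = 43/7.
Back-substitute into (2): P₂ = (373 − 1×43/7) / 3 = 856/7.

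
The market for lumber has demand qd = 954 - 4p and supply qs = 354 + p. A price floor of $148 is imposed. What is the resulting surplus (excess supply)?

Surplus = 140

Equilibrium price would be p* = 120, so the floor at 148 binds.
At p = 148: qd = 362, qs = 502.
Surplus = 502 − 362 = 140.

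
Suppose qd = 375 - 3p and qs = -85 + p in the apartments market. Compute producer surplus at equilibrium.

Producer surplus = 450

Equilibrium: 375 - 3p = -85 + p gives p* = 115, q* = 30.
Supply starts at p = 85 (where qs = 0).
PS = ½(115 − 85)(30) = 450.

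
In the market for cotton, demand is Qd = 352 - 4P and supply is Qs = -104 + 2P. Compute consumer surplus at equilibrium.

Consumer surplus = 288

Equilibrium: 352 - 4P = -104 + 2P gives P* = 76, Q* = 48.
Demand choke price (Qd = 0): P = 88.
CS = ½(88 − 76)(48) = 288.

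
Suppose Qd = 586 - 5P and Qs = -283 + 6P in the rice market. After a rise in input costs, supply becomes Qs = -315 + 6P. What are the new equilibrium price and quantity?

Original equilibrium: P* = 79, Q* = 191.
New equilibrium: 586 - 5P = -315 + 6P, so 901 = 11P and P' = 901/11; Q' = 586 − 5(901/11) = 1941/11.

P' = 901/11, Q' = 1941/11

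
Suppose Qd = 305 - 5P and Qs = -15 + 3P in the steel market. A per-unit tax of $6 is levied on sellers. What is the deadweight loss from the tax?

Deadweight loss = 33.75

Pre-tax equilibrium: P* = 40, Q* = 105.
Tax on sellers shifts supply to Qs = -15 + 3(P − 6) = -33 + 3P.
305 - 5P = -33 + 3P gives buyer price Pb = 42.25; sellers receive Ps = 42.25 − 6 = 36.25.
New quantity: Q = 305 − 5(42.25) = 93.75.
DWL = ½ × 6 × (105 − 93.75) = 33.75.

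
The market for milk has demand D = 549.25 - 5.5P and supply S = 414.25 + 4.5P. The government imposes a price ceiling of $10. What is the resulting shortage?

Shortage = 35

Equilibrium price would be P* = 13.5, so the ceiling at 10 binds.
At P = 10: D = 549.25 − 5.5(10) = 494.25, S = 414.25 + 4.5(10) = 459.25.
Shortage = 494.25 − 459.25 = 35.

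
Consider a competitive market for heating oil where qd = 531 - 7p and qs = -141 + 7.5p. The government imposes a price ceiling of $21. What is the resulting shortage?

Equilibrium price would be p* = 1344/29, so the ceiling at 21 binds.
At p = 21: qd = 531 − 7(21) = 384, qs = -141 + 7.5(21) = 16.5.
Shortage = 384 − 16.5 = 367.5.

Shortage = 367.5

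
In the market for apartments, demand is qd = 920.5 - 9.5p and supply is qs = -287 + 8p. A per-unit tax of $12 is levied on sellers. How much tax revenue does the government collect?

Pre-tax equilibrium: p* = 69, q* = 265.
Tax on sellers shifts supply to qs = -287 + 8(p − 12) = -383 + 8p.
920.5 - 9.5p = -383 + 8p gives buyer price pb = 2607/35; sellers receive ps = 2607/35 − 12 = 2187/35.
New quantity: q = 920.5 − 9.5(2607/35) = 7451/35.
Revenue = 12 × 7451/35 = 89412/35.

Tax revenue = 89412/35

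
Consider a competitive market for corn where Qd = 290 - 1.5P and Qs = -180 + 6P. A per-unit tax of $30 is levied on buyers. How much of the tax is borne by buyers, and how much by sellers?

Pre-tax equilibrium: P* = 188/3, Q* = 196.
Tax on buyers shifts demand to Qd = 290 − 1.5(P + 30) = 245 - 1.5P.
245 - 1.5P = -180 + 6P gives seller price Ps = 170/3; buyers pay Pb = 170/3 + 30 = 260/3.
New quantity: Q = 290 − 1.5(260/3) = 160.
Buyer burden = 260/3 − 188/3 = 24; seller burden = 188/3 − 170/3 = 6.

Buyers bear $24, sellers bear $6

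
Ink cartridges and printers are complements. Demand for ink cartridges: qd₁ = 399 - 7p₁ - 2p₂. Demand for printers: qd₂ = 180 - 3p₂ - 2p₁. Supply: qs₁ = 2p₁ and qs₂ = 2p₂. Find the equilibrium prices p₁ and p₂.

Market 1: 399 - 7p₁ - 2p₂ = 2p₁ → 9p₁ + 2p₂ = 399.
Market 2: 5p₂ + 2p₁ = 180.
Eliminating p₂: 5×(1) − 2×(2) gives 41p₁ = 1635, so p₁ = 1635/41.
Back-substitute into (2): p₂ = (180 − 2×1635/41) / 5 = 822/41.

p₁ = 1635/41, p₂ = 822/41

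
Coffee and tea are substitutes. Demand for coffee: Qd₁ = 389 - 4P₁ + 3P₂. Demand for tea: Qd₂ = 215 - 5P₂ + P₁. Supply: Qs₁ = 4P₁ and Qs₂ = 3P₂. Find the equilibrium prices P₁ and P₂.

P₁ = 3757/61, P₂ = 2109/61

Market 1: 389 - 4P₁ + 3P₂ = 4P₁ → 8P₁ - 3P₂ = 389.
Market 2: 8P₂ - P₁ = 215.
Eliminating P₂: 8×(1) + 3×(2) gives 61P₁ = 3757, so P₁ = 3757/61.
Back-substitute into (2): P₂ = (215 + 1×3757/61) / 8 = 2109/61.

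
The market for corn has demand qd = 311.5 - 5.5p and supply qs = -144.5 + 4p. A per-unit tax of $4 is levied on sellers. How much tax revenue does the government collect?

Pre-tax equilibrium: p* = 48, q* = 47.5.
Tax on sellers shifts supply to qs = -144.5 + 4(p − 4) = -160.5 + 4p.
311.5 - 5.5p = -160.5 + 4p gives buyer price pb = 944/19; sellers receive ps = 944/19 − 4 = 868/19.
New quantity: q = 311.5 − 5.5(944/19) = 1453/38.
Revenue = 4 × 1453/38 = 2906/19.

Tax revenue = 2906/19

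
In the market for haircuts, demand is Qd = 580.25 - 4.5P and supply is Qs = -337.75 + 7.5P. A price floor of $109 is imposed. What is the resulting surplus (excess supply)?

Surplus = 390

Equilibrium price would be P* = 76.5, so the floor at 109 binds.
At P = 109: Qd = 89.75, Qs = 479.75.
Surplus = 479.75 − 89.75 = 390.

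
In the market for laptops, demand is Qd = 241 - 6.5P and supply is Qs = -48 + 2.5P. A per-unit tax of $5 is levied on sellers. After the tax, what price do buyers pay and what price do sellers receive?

Buyers pay $33.5, sellers receive $28.5

Pre-tax equilibrium: P* = 289/9, Q* = 581/18.
Tax on sellers shifts supply to Qs = -48 + 2.5(P − 5) = -60.5 + 2.5P.
241 - 6.5P = -60.5 + 2.5P gives buyer price Pb = 33.5; sellers receive Ps = 33.5 − 5 = 28.5.
New quantity: Q = 241 − 6.5(33.5) = 23.25.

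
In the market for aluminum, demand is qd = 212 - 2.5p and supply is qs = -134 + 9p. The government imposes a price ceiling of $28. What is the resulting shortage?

Shortage = 24

Equilibrium price would be p* = 692/23, so the ceiling at 28 binds.
At p = 28: qd = 212 − 2.5(28) = 142, qs = -134 + 9(28) = 118.
Shortage = 142 − 118 = 24.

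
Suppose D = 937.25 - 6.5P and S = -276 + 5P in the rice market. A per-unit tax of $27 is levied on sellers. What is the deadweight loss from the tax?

Deadweight loss = 47385/46

Pre-tax equilibrium: P* = 105.5, Q* = 251.5.
Tax on sellers shifts supply to S = -276 + 5(P − 27) = -411 + 5P.
937.25 - 6.5P = -411 + 5P gives buyer price Pb = 5393/46; sellers receive Ps = 5393/46 − 27 = 4151/46.
New quantity: Q = 937.25 − 6.5(5393/46) = 8059/46.
DWL = ½ × 27 × (251.5 − 8059/46) = 47385/46.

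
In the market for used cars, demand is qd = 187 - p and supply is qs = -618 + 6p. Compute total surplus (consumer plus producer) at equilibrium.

Total surplus = 3024

Equilibrium: 187 - p = -618 + 6p gives p* = 115, q* = 72.
Demand choke price: p = 187; supply starts at p = 103.
CS = ½(187 − 115)(72) = 2592; PS = ½(115 − 103)(72) = 432.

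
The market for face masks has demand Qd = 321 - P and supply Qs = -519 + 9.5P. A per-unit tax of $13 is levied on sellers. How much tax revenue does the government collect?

Tax revenue = 62582/21

Pre-tax equilibrium: P* = 80, Q* = 241.
Tax on sellers shifts supply to Qs = -519 + 9.5(P − 13) = -642.5 + 9.5P.
321 - P = -642.5 + 9.5P gives buyer price Pb = 1927/21; sellers receive Ps = 1927/21 − 13 = 1654/21.
New quantity: Q = 321 − 1(1927/21) = 4814/21.
Revenue = 13 × 4814/21 = 62582/21.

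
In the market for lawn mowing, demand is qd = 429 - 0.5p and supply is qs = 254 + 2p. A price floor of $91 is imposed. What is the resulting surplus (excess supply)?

Equilibrium price would be p* = 70, so the floor at 91 binds.
At p = 91: qd = 383.5, qs = 436.
Surplus = 436 − 383.5 = 52.5.

Surplus = 52.5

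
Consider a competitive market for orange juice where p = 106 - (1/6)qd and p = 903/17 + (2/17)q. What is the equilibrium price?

p* = 75

Set the two price expressions equal: 106 - (1/6)q = 903/17 + (2/17)q.
899/17 = (29/102)q, so q* = 186.
p* = 106 − (1/6)(186) = 75.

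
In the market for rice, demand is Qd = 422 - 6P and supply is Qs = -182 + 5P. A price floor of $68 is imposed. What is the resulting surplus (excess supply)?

Surplus = 144

Equilibrium price would be P* = 604/11, so the floor at 68 binds.
At P = 68: Qd = 14, Qs = 158.
Surplus = 158 − 14 = 144.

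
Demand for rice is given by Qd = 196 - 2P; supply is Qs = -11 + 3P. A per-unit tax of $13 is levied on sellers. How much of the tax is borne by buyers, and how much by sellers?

Buyers bear $7.8, sellers bear $5.2

Pre-tax equilibrium: P* = 41.4, Q* = 113.2.
Tax on sellers shifts supply to Qs = -11 + 3(P − 13) = -50 + 3P.
196 - 2P = -50 + 3P gives buyer price Pb = 49.2; sellers receive Ps = 49.2 − 13 = 36.2.
New quantity: Q = 196 − 2(49.2) = 97.6.
Buyer burden = 49.2 − 41.4 = 7.8; seller burden = 41.4 − 36.2 = 5.2.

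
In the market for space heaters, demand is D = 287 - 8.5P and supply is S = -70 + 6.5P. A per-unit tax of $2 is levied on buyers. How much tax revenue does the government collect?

Pre-tax equilibrium: P* = 23.8, Q* = 84.7.
Tax on buyers shifts demand to D = 287 − 8.5(P + 2) = 270 - 8.5P.
270 - 8.5P = -70 + 6.5P gives seller price Ps = 68/3; buyers pay Pb = 68/3 + 2 = 74/3.
New quantity: Q = 287 − 8.5(74/3) = 232/3.
Revenue = 2 × 232/3 = 464/3.

Tax revenue = 464/3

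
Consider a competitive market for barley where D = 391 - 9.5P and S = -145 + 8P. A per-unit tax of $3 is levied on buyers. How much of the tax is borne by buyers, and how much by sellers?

Buyers bear 48/35, sellers bear 57/35

Pre-tax equilibrium: P* = 1072/35, Q* = 3501/35.
Tax on buyers shifts demand to D = 391 − 9.5(P + 3) = 362.5 - 9.5P.
362.5 - 9.5P = -145 + 8P gives seller price Ps = 29; buyers pay Pb = 29 + 3 = 32.
New quantity: Q = 391 − 9.5(32) = 87.
Buyer burden = 32 − 1072/35 = 48/35; seller burden = 1072/35 − 29 = 57/35.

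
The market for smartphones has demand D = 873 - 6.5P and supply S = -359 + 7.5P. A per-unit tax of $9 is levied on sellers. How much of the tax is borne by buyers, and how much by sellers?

Pre-tax equilibrium: P* = 88, Q* = 301.
Tax on sellers shifts supply to S = -359 + 7.5(P − 9) = -426.5 + 7.5P.
873 - 6.5P = -426.5 + 7.5P gives buyer price Pb = 2599/28; sellers receive Ps = 2599/28 − 9 = 2347/28.
New quantity: Q = 873 − 6.5(2599/28) = 15101/56.
Buyer burden = 2599/28 − 88 = 135/28; seller burden = 88 − 2347/28 = 117/28.

Buyers bear 135/28, sellers bear 117/28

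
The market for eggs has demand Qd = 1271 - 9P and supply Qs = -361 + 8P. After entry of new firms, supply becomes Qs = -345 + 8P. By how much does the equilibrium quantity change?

ΔQ = 144/17

Original equilibrium: P* = 96, Q* = 407.
New equilibrium: 1271 - 9P = -345 + 8P, so 1616 = 17P and P' = 1616/17; Q' = 1271 − 9(1616/17) = 7063/17.
Change in quantity: 7063/17 − 407 = 144/17.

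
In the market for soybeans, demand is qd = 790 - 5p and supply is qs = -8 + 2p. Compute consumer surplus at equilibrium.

Equilibrium: 790 - 5p = -8 + 2p gives p* = 114, q* = 220.
Demand choke price (qd = 0): p = 158.
CS = ½(158 − 114)(220) = 4840.

Consumer surplus = 4840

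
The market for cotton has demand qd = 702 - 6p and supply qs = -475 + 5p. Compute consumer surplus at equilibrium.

Equilibrium: 702 - 6p = -475 + 5p gives p* = 107, q* = 60.
Demand choke price (qd = 0): p = 117.
CS = ½(117 − 107)(60) = 300.

Consumer surplus = 300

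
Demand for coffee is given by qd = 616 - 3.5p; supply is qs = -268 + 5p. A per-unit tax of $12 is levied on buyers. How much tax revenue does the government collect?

Tax revenue = 46368/17

Pre-tax equilibrium: p* = 104, q* = 252.
Tax on buyers shifts demand to qd = 616 − 3.5(p + 12) = 574 - 3.5p.
574 - 3.5p = -268 + 5p gives seller price ps = 1684/17; buyers pay pb = 1684/17 + 12 = 1888/17.
New quantity: q = 616 − 3.5(1888/17) = 3864/17.
Revenue = 12 × 3864/17 = 46368/17.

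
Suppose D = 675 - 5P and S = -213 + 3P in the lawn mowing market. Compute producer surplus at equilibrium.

Producer surplus = 2400

Equilibrium: 675 - 5P = -213 + 3P gives P* = 111, Q* = 120.
Supply starts at P = 71 (where S = 0).
PS = ½(111 − 71)(120) = 2400.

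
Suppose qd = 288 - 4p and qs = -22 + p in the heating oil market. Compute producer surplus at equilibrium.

Producer surplus = 800

Equilibrium: 288 - 4p = -22 + p gives p* = 62, q* = 40.
Supply starts at p = 22 (where qs = 0).
PS = ½(62 − 22)(40) = 800.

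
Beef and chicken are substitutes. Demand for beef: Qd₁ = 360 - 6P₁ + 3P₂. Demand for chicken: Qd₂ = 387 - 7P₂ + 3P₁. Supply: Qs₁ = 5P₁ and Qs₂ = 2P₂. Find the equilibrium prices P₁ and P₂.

P₁ = 48.9, P₂ = 59.3

Market 1: 360 - 6P₁ + 3P₂ = 5P₁ → 11P₁ - 3P₂ = 360.
Market 2: 9P₂ - 3P₁ = 387.
Eliminating P₂: 9×(1) + 3×(2) gives 90P₁ = 4401, so P₁ = 48.9.
Back-substitute into (2): P₂ = (387 + 3×48.9) / 9 = 59.3.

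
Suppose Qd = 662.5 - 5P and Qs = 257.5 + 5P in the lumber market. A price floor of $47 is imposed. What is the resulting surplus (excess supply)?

Surplus = 65

Equilibrium price would be P* = 40.5, so the floor at 47 binds.
At P = 47: Qd = 427.5, Qs = 492.5.
Surplus = 492.5 − 427.5 = 65.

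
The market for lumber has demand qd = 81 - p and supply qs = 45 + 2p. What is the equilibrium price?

p* = 12

Set qd = qs: 81 - p = 45 + 2p.
36 = 3p, so p* = 12.
q* = 81 − 1(12) = 69.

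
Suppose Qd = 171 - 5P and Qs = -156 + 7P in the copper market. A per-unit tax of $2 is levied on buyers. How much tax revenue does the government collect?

Pre-tax equilibrium: P* = 27.25, Q* = 34.75.
Tax on buyers shifts demand to Qd = 171 − 5(P + 2) = 161 - 5P.
161 - 5P = -156 + 7P gives seller price Ps = 317/12; buyers pay Pb = 317/12 + 2 = 341/12.
New quantity: Q = 171 − 5(341/12) = 347/12.
Revenue = 2 × 347/12 = 347/6.

Tax revenue = 347/6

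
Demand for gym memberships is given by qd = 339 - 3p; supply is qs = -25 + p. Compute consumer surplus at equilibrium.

Equilibrium: 339 - 3p = -25 + p gives p* = 91, q* = 66.
Demand choke price (qd = 0): p = 113.
CS = ½(113 − 91)(66) = 726.

Consumer surplus = 726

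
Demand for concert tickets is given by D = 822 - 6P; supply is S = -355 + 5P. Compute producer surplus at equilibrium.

Equilibrium: 822 - 6P = -355 + 5P gives P* = 107, Q* = 180.
Supply starts at P = 71 (where S = 0).
PS = ½(107 − 71)(180) = 3240.

Producer surplus = 3240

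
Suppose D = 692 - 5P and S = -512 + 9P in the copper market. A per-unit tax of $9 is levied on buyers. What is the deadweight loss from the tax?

Deadweight loss = 3645/28

Pre-tax equilibrium: P* = 86, Q* = 262.
Tax on buyers shifts demand to D = 692 − 5(P + 9) = 647 - 5P.
647 - 5P = -512 + 9P gives seller price Ps = 1159/14; buyers pay Pb = 1159/14 + 9 = 1285/14.
New quantity: Q = 692 − 5(1285/14) = 3263/14.
DWL = ½ × 9 × (262 − 3263/14) = 3645/28.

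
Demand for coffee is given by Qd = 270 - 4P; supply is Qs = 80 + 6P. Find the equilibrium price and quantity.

Set Qd = Qs: 270 - 4P = 80 + 6P.
190 = 10P, so P* = 19.
Q* = 270 − 4(19) = 194.

P* = 19, Q* = 194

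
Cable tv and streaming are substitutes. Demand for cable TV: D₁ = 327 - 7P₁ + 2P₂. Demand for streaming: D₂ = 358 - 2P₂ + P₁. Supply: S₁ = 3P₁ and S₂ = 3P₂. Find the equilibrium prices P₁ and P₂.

P₁ = 2351/48, P₂ = 3907/48

Market 1: 327 - 7P₁ + 2P₂ = 3P₁ → 10P₁ - 2P₂ = 327.
Market 2: 5P₂ - P₁ = 358.
Eliminating P₂: 5×(1) + 2×(2) gives 48P₁ = 2351, so P₁ = 2351/48.
Back-substitute into (2): P₂ = (358 + 1×2351/48) / 5 = 3907/48.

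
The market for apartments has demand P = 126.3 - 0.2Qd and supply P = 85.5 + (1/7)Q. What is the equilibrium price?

P* = 102.5

Set the two price expressions equal: 126.3 - 0.2Q = 85.5 + (1/7)Q.
40.8 = (12/35)Q, so Q* = 119.
P* = 126.3 − (0.2)(119) = 102.5.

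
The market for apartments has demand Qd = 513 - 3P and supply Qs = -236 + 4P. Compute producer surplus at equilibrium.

Producer surplus = 4608

Equilibrium: 513 - 3P = -236 + 4P gives P* = 107, Q* = 192.
Supply starts at P = 59 (where Qs = 0).
PS = ½(107 − 59)(192) = 4608.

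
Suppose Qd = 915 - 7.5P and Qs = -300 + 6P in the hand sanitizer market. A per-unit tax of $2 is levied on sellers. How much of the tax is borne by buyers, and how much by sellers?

Pre-tax equilibrium: P* = 90, Q* = 240.
Tax on sellers shifts supply to Qs = -300 + 6(P − 2) = -312 + 6P.
915 - 7.5P = -312 + 6P gives buyer price Pb = 818/9; sellers receive Ps = 818/9 − 2 = 800/9.
New quantity: Q = 915 − 7.5(818/9) = 700/3.
Buyer burden = 818/9 − 90 = 8/9; seller burden = 90 − 800/9 = 10/9.

Buyers bear 8/9, sellers bear 10/9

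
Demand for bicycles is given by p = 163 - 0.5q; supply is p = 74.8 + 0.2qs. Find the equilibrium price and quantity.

p* = 100, q* = 126

Set the two price expressions equal: 163 - 0.5q = 74.8 + 0.2q.
88.2 = 0.7q, so q* = 126.
p* = 163 − (0.5)(126) = 100.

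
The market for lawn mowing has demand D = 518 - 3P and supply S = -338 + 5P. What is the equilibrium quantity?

Q* = 197

Set D = S: 518 - 3P = -338 + 5P.
856 = 8P, so P* = 107.
Q* = 518 − 3(107) = 197.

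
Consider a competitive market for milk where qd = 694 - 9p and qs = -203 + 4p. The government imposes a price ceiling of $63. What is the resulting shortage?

Shortage = 78

Equilibrium price would be p* = 69, so the ceiling at 63 binds.
At p = 63: qd = 694 − 9(63) = 127, qs = -203 + 4(63) = 49.
Shortage = 127 − 49 = 78.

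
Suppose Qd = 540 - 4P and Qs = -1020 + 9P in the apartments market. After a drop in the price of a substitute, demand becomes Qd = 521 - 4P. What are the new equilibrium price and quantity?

Original equilibrium: P* = 120, Q* = 60.
New equilibrium: 521 - 4P = -1020 + 9P, so 1541 = 13P and P' = 1541/13; Q' = 521 − 4(1541/13) = 609/13.

P' = 1541/13, Q' = 609/13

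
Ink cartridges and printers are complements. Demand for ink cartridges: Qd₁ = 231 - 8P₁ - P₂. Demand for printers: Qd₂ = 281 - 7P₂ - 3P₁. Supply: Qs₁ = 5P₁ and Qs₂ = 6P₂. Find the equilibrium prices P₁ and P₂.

Market 1: 231 - 8P₁ - P₂ = 5P₁ → 13P₁ + P₂ = 231.
Market 2: 13P₂ + 3P₁ = 281.
Eliminating P₂: 13×(1) − 1×(2) gives 166P₁ = 2722, so P₁ = 1361/83.
Back-substitute into (2): P₂ = (281 − 3×1361/83) / 13 = 1480/83.

P₁ = 1361/83, P₂ = 1480/83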